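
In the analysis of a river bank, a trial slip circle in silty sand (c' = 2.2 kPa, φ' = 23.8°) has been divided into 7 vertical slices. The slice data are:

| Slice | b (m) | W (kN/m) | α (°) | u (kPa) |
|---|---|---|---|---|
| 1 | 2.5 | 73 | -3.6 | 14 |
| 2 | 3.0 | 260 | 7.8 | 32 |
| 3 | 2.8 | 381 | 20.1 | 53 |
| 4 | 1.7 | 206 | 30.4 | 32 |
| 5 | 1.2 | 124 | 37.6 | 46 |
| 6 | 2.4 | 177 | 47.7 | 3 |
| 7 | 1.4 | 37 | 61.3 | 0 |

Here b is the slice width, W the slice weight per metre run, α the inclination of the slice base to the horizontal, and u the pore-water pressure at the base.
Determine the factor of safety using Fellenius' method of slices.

FS = 0.66

Ordinary method of slices: FS = Σ[c'·Δl_i + (W_i cosα_i − u_i·Δl_i)·tanφ'] / Σ W_i sinα_i, with Δl_i = b_i / cosα_i.
Slice 1: Δl = 2.5/cos(-3.6°) = 2.505 m; N'_1 = 73·cos(-3.6°) − 14·2.505 = 37.8; c'Δl = 5.51; W sinα = -4.6
Slice 2: Δl = 3.0/cos7.8° = 3.028 m; N'_2 = 260·cos7.8° − 32·3.028 = 160.7; c'Δl = 6.66; W sinα = 35.3
Slice 3: Δl = 2.8/cos20.1° = 2.982 m; N'_3 = 381·cos20.1° − 53·2.982 = 199.8; c'Δl = 6.56; W sinα = 130.9
Slice 4: Δl = 1.7/cos30.4° = 1.971 m; N'_4 = 206·cos30.4° − 32·1.971 = 114.6; c'Δl = 4.34; W sinα = 104.2
Slice 5: Δl = 1.2/cos37.6° = 1.515 m; N'_5 = 124·cos37.6° − 46·1.515 = 28.6; c'Δl = 3.33; W sinα = 75.7
Slice 6: Δl = 2.4/cos47.7° = 3.566 m; N'_6 = 177·cos47.7° − 3·3.566 = 108.4; c'Δl = 7.85; W sinα = 130.9
Slice 7: Δl = 1.4/cos61.3° = 2.915 m; N'_7 = 37·cos61.3° − 0·2.915 = 17.8; c'Δl = 6.41; W sinα = 32.5
Σc'Δl = 40.7 kN/m; ΣN' = 667.6 kN/m; ΣW sinα = 504.9 kN/m
Resisting = 40.7 + 667.6·tan23.8° = 40.7 + 294.5 = 335.1 kN/m
FS = 335.1 / 504.9 = 0.664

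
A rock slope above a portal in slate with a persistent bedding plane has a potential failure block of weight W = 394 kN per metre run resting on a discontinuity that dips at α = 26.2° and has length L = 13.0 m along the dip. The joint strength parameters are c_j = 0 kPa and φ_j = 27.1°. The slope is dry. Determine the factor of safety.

Resolving the block weight along and normal to the plane and applying the Mohr–Coulomb strength on the joint:
N' = W cosα = 394·cos26.2° = 353.5 kN/m
Driving force T = W sinα = 394·sin26.2° = 174.0 kN/m
Resisting force R = c_j·L + N'·tanφ_j = 0·13.0 + 353.5·tan27.1° = 0.0 + 180.9 = 180.9 kN/m
FS = R / T = 180.9 / 174.0 = 1.040

FS = 1.04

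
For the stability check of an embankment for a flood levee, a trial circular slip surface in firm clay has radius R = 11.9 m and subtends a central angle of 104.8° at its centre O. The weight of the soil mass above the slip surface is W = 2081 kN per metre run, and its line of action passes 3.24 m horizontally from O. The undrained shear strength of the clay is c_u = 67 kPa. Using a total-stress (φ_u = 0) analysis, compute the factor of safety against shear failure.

FS = 2.57

Taking moments about the centre O, the resisting moment is provided by the undrained shear strength acting along the arc:
Arc length L_a = R·θ = 11.9·(104.8°·π/180) = 11.9·1.8291 = 21.77 m
M_R = c_u·L_a·R = 67·21.77·11.9 = 17354.3 kN·m/m
M_D = W·d = 2081·3.24 = 6742.4 kN·m/m
FS = M_R / M_D = 17354.3 / 6742.4 = 2.574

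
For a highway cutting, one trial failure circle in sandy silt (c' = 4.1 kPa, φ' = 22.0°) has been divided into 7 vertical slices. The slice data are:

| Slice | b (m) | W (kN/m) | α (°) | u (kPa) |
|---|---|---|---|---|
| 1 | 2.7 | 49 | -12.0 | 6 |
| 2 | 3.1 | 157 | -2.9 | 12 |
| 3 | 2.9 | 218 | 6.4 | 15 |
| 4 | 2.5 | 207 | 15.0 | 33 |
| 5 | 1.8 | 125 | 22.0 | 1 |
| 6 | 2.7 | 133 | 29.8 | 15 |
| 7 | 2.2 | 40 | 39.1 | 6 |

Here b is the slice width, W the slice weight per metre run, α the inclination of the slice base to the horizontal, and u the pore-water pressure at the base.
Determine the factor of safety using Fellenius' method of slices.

Ordinary method of slices: FS = Σ[c'·Δl_i + (W_i cosα_i − u_i·Δl_i)·tanφ'] / Σ W_i sinα_i, with Δl_i = b_i / cosα_i.
Slice 1: Δl = 2.7/cos(-12.0°) = 2.760 m; N'_1 = 49·cos(-12.0°) − 6·2.760 = 31.4; c'Δl = 11.32; W sinα = -10.2
Slice 2: Δl = 3.1/cos(-2.9°) = 3.104 m; N'_2 = 157·cos(-2.9°) − 12·3.104 = 119.6; c'Δl = 12.73; W sinα = -7.9
Slice 3: Δl = 2.9/cos6.4° = 2.918 m; N'_3 = 218·cos6.4° − 15·2.918 = 172.9; c'Δl = 11.96; W sinα = 24.3
Slice 4: Δl = 2.5/cos15.0° = 2.588 m; N'_4 = 207·cos15.0° − 33·2.588 = 114.5; c'Δl = 10.61; W sinα = 53.6
Slice 5: Δl = 1.8/cos22.0° = 1.941 m; N'_5 = 125·cos22.0° − 1·1.941 = 114.0; c'Δl = 7.96; W sinα = 46.8
Slice 6: Δl = 2.7/cos29.8° = 3.111 m; N'_6 = 133·cos29.8° − 15·3.111 = 68.7; c'Δl = 12.76; W sinα = 66.1
Slice 7: Δl = 2.2/cos39.1° = 2.835 m; N'_7 = 40·cos39.1° − 6·2.835 = 14.0; c'Δl = 11.62; W sinα = 25.2
Σc'Δl = 79.0 kN/m; ΣN' = 635.1 kN/m; ΣW sinα = 197.9 kN/m
Resisting = 79.0 + 635.1·tan22.0° = 79.0 + 256.6 = 335.5 kN/m
FS = 335.5 / 197.9 = 1.696

FS = 1.70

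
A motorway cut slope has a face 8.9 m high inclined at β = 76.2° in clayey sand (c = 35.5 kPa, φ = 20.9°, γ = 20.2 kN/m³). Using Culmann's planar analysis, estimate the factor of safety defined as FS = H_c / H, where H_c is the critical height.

FS = 1.66

H_c = (4c/γ) · sinβ cosφ / [1 − cos(β − φ)]
    = (4·35.5/20.2) · sin76.2°·cos20.9° / [1 − cos55.3°]
    = 7.030 · 0.9072 / 0.4307 = 14.81 m
FS = H_c / H = 14.81 / 8.9 = 1.664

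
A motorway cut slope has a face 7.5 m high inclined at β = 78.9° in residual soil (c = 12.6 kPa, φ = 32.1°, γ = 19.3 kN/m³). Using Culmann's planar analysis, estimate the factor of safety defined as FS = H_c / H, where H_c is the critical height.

FS = 0.92

H_c = (4c/γ) · sinβ cosφ / [1 − cos(β − φ)]
    = (4·12.6/19.3) · sin78.9°·cos32.1° / [1 − cos46.8°]
    = 2.611 · 0.8313 / 0.3155 = 6.88 m
FS = H_c / H = 6.88 / 7.5 = 0.918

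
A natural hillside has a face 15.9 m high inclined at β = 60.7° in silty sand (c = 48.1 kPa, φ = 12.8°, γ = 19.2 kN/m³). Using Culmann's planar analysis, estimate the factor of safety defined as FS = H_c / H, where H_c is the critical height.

H_c = (4c/γ) · sinβ cosφ / [1 − cos(β − φ)]
    = (4·48.1/19.2) · sin60.7°·cos12.8° / [1 − cos47.9°]
    = 10.021 · 0.8504 / 0.3296 = 25.86 m
FS = H_c / H = 25.86 / 15.9 = 1.626

FS = 1.63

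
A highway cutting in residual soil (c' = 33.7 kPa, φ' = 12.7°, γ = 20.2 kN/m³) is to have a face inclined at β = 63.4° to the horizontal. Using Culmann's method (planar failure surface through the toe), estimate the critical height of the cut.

H_c = 15.88 m

Culmann's analysis gives the critical failure plane at α_cr = (β + φ')/2 = (63.4 + 12.7)/2 = 38.0°, and the critical height
H_c = (4c'/γ) · sinβ cosφ' / [1 − cos(β − φ')]
    = (4·33.7/20.2) · sin63.4°·cos12.7° / [1 − cos(50.7°)]
    = 6.673 · 0.8942·0.9755 / [1 − 0.6334]
    = 6.673 · 0.8723 / 0.3666
    = 15.88 m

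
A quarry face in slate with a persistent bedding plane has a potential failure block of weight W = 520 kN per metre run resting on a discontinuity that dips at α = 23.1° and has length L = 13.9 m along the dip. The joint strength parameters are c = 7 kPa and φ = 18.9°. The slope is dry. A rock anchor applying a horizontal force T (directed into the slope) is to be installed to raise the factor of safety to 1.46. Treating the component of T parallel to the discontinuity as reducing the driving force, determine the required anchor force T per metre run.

Resolving forces along and normal to the sliding plane, with the horizontal anchor force T adding T·sinα to the effective normal force and T·cosα acting up the plane against the driving force:
FS = [cL + (W cosα + T sinα) tanφ] / [W sinα − T cosα]
Without the anchor: N' = 478.3 kN/m, driving T_d = 204.0 kN/m, resisting R = 7·13.9 + 478.3·tan18.9° = 261.1 kN/m, FS = 1.28.
Setting FS = 1.46 and solving for T:
1.46·(204.0 − T cos23.1°) = 261.1 + T sin23.1°·tan18.9°
T·(sin23.1°·tan18.9° + 1.46·cos23.1°) = 1.46·204.0 − 261.1
T·(0.3923·0.3424 + 1.46·0.9198) = 297.9 − 261.1 = 36.8
T·1.4773 = 36.8
T = 24.9 kN/m

T = 25 kN/m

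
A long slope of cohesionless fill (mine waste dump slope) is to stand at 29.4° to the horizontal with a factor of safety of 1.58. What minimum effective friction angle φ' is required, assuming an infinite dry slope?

φ' = 41.7°

FS = tanφ'/tanβ ⇒ tanφ' = FS · tanβ = 1.58 · tan29.4° = 0.8903
φ' = arctan(0.8903) = 41.68°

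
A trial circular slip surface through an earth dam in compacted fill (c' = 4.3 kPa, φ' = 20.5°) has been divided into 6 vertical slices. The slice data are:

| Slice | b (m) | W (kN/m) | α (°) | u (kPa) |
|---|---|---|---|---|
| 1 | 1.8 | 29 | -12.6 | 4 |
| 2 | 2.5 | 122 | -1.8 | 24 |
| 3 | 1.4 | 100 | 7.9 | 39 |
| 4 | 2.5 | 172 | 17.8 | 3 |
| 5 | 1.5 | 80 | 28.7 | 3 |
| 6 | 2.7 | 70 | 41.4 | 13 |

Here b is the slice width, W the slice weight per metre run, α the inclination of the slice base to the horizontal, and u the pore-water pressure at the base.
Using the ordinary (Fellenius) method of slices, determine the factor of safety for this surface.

Ordinary method of slices: FS = Σ[c'·Δl_i + (W_i cosα_i − u_i·Δl_i)·tanφ'] / Σ W_i sinα_i, with Δl_i = b_i / cosα_i.
Slice 1: Δl = 1.8/cos(-12.6°) = 1.844 m; N'_1 = 29·cos(-12.6°) − 4·1.844 = 20.9; c'Δl = 7.93; W sinα = -6.3
Slice 2: Δl = 2.5/cos(-1.8°) = 2.501 m; N'_2 = 122·cos(-1.8°) − 24·2.501 = 61.9; c'Δl = 10.76; W sinα = -3.8
Slice 3: Δl = 1.4/cos7.9° = 1.413 m; N'_3 = 100·cos7.9° − 39·1.413 = 43.9; c'Δl = 6.08; W sinα = 13.7
Slice 4: Δl = 2.5/cos17.8° = 2.626 m; N'_4 = 172·cos17.8° − 3·2.626 = 155.9; c'Δl = 11.29; W sinα = 52.6
Slice 5: Δl = 1.5/cos28.7° = 1.710 m; N'_5 = 80·cos28.7° − 3·1.710 = 65.0; c'Δl = 7.35; W sinα = 38.4
Slice 6: Δl = 2.7/cos41.4° = 3.599 m; N'_6 = 70·cos41.4° − 13·3.599 = 5.7; c'Δl = 15.48; W sinα = 46.3
Σc'Δl = 58.9 kN/m; ΣN' = 353.4 kN/m; ΣW sinα = 140.9 kN/m
Resisting = 58.9 + 353.4·tan20.5° = 58.9 + 132.1 = 191.0 kN/m
FS = 191.0 / 140.9 = 1.356

FS = 1.36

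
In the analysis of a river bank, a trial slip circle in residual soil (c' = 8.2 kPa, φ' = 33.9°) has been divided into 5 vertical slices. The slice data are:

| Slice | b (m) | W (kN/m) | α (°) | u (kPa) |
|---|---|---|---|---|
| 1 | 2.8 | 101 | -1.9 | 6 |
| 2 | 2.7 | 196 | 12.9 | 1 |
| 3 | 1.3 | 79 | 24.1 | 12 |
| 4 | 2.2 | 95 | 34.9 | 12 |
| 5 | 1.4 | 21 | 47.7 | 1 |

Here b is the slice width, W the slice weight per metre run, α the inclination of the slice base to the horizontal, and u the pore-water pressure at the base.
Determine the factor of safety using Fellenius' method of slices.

FS = 2.49

Ordinary method of slices: FS = Σ[c'·Δl_i + (W_i cosα_i − u_i·Δl_i)·tanφ'] / Σ W_i sinα_i, with Δl_i = b_i / cosα_i.
Slice 1: Δl = 2.8/cos(-1.9°) = 2.802 m; N'_1 = 101·cos(-1.9°) − 6·2.802 = 84.1; c'Δl = 22.97; W sinα = -3.3
Slice 2: Δl = 2.7/cos12.9° = 2.770 m; N'_2 = 196·cos12.9° − 1·2.770 = 188.3; c'Δl = 22.71; W sinα = 43.8
Slice 3: Δl = 1.3/cos24.1° = 1.424 m; N'_3 = 79·cos24.1° − 12·1.424 = 55.0; c'Δl = 11.68; W sinα = 32.3
Slice 4: Δl = 2.2/cos34.9° = 2.682 m; N'_4 = 95·cos34.9° − 12·2.682 = 45.7; c'Δl = 22.00; W sinα = 54.4
Slice 5: Δl = 1.4/cos47.7° = 2.080 m; N'_5 = 21·cos47.7° − 1·2.080 = 12.1; c'Δl = 17.06; W sinα = 15.5
Σc'Δl = 96.4 kN/m; ΣN' = 385.2 kN/m; ΣW sinα = 142.6 kN/m
Resisting = 96.4 + 385.2·tan33.9° = 96.4 + 258.9 = 355.3 kN/m
FS = 355.3 / 142.6 = 2.492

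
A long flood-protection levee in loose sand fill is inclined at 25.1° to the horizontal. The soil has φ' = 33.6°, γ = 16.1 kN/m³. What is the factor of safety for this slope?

For a dry cohesionless infinite slope the factor of safety is FS = tanφ' / tanβ.
FS = tan33.6° / tan25.1° = 0.6644 / 0.4684 = 1.418

FS = 1.42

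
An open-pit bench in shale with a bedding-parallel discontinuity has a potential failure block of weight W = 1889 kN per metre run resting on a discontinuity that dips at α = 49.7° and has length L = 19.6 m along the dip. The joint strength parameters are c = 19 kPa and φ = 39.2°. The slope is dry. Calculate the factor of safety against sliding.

FS = 0.95

Resolving the block weight along and normal to the plane and applying the Mohr–Coulomb strength on the joint:
N' = W cosα = 1889·cos49.7° = 1221.8 kN/m
Driving force T = W sinα = 1889·sin49.7° = 1440.7 kN/m
Resisting force R = c·L + N'·tanφ = 19·19.6 + 1221.8·tan39.2° = 372.4 + 996.5 = 1368.9 kN/m
FS = R / T = 1368.9 / 1440.7 = 0.950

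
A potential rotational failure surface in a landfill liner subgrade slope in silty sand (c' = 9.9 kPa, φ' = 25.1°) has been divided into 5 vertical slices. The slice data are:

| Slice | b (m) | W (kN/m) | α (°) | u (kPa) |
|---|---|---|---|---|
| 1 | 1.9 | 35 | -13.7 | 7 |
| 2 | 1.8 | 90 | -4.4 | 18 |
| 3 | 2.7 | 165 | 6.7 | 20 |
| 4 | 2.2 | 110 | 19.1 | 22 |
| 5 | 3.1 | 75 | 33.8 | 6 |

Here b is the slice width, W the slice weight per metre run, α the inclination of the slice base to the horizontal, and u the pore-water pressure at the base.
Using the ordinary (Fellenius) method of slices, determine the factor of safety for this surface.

Ordinary method of slices: FS = Σ[c'·Δl_i + (W_i cosα_i − u_i·Δl_i)·tanφ'] / Σ W_i sinα_i, with Δl_i = b_i / cosα_i.
Slice 1: Δl = 1.9/cos(-13.7°) = 1.956 m; N'_1 = 35·cos(-13.7°) − 7·1.956 = 20.3; c'Δl = 19.36; W sinα = -8.3
Slice 2: Δl = 1.8/cos(-4.4°) = 1.805 m; N'_2 = 90·cos(-4.4°) − 18·1.805 = 57.2; c'Δl = 17.87; W sinα = -6.9
Slice 3: Δl = 2.7/cos6.7° = 2.719 m; N'_3 = 165·cos6.7° − 20·2.719 = 109.5; c'Δl = 26.91; W sinα = 19.3
Slice 4: Δl = 2.2/cos19.1° = 2.328 m; N'_4 = 110·cos19.1° − 22·2.328 = 52.7; c'Δl = 23.05; W sinα = 36.0
Slice 5: Δl = 3.1/cos33.8° = 3.731 m; N'_5 = 75·cos33.8° − 6·3.731 = 39.9; c'Δl = 36.93; W sinα = 41.7
Σc'Δl = 124.1 kN/m; ΣN' = 279.7 kN/m; ΣW sinα = 81.8 kN/m
Resisting = 124.1 + 279.7·tan25.1° = 124.1 + 131.0 = 255.2 kN/m
FS = 255.2 / 81.8 = 3.120

FS = 3.12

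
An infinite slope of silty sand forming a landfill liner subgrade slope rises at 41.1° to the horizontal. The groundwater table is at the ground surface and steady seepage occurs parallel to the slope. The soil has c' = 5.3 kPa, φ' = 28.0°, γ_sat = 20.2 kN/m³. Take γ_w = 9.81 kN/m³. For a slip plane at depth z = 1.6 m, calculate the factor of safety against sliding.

FS = 0.64

With seepage parallel to the slope and the water table at the surface, the effective normal stress on the slip plane uses the buoyant unit weight γ' = γ_sat − γ_w while the driving shear stress uses γ_sat:
FS = [c' + γ' z cos²β tanφ'] / [γ_sat z sinβ cosβ]
γ' = 20.2 − 9.81 = 10.39 kN/m³
Numerator = 5.3 + 10.39·1.6·cos²41.1°·tan28.0° = 5.3 + 10.39·1.6·0.5679·0.5317 = 10.319 kPa
Denominator = 20.2·1.6·sin41.1°·cos41.1° = 20.2·1.6·0.6574·0.7536 = 16.010 kPa
FS = 10.319 / 16.010 = 0.645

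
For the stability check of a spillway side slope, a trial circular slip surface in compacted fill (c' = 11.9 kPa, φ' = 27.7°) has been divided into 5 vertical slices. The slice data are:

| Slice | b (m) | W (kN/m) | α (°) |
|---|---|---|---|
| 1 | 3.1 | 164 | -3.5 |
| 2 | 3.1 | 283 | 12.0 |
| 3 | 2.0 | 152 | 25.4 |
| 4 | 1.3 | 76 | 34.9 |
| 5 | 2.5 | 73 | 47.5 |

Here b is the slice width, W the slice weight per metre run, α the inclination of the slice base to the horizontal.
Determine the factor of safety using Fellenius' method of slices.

Ordinary method of slices: FS = Σ[c'·Δl_i + (W_i cosα_i)·tanφ'] / Σ W_i sinα_i, with Δl_i = b_i / cosα_i.
Slice 1: Δl = 3.1/cos(-3.5°) = 3.106 m; N'_1 = 164·cos(-3.5°) = 163.7; c'Δl = 36.96; W sinα = -10.0
Slice 2: Δl = 3.1/cos12.0° = 3.169 m; N'_2 = 283·cos12.0° = 276.8; c'Δl = 37.71; W sinα = 58.8
Slice 3: Δl = 2.0/cos25.4° = 2.214 m; N'_3 = 152·cos25.4° = 137.3; c'Δl = 26.35; W sinα = 65.2
Slice 4: Δl = 1.3/cos34.9° = 1.585 m; N'_4 = 76·cos34.9° = 62.3; c'Δl = 18.86; W sinα = 43.5
Slice 5: Δl = 2.5/cos47.5° = 3.700 m; N'_5 = 73·cos47.5° = 49.3; c'Δl = 44.04; W sinα = 53.8
Σc'Δl = 163.9 kN/m; ΣN' = 689.5 kN/m; ΣW sinα = 211.3 kN/m
Resisting = 163.9 + 689.5·tan27.7° = 163.9 + 362.0 = 525.9 kN/m
FS = 525.9 / 211.3 = 2.489

FS = 2.49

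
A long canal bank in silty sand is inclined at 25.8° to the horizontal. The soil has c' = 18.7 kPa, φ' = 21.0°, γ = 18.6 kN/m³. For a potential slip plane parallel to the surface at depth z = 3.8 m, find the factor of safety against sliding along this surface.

For an infinite slope with a slip plane parallel to the surface (no pore pressure): FS = [c' + γz cos²β tanφ'] / [γz sinβ cosβ].
γz = 18.6·3.8 = 70.68 kN/m²
Numerator = 18.7 + 70.68·cos²25.8°·tan21.0° = 18.7 + 70.68·0.8106·0.3839 = 40.692 kPa
Denominator = 70.68·sin25.8°·cos25.8° = 70.68·0.4352·0.9003 = 27.696 kPa
FS = 40.692 / 27.696 = 1.469

FS = 1.47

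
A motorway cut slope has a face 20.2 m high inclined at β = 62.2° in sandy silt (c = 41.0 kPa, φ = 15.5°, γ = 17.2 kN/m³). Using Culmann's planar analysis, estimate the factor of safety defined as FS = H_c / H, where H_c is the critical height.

FS = 1.28

H_c = (4c/γ) · sinβ cosφ / [1 − cos(β − φ)]
    = (4·41.0/17.2) · sin62.2°·cos15.5° / [1 − cos46.7°]
    = 9.535 · 0.8524 / 0.3142 = 25.87 m
FS = H_c / H = 25.87 / 20.2 = 1.281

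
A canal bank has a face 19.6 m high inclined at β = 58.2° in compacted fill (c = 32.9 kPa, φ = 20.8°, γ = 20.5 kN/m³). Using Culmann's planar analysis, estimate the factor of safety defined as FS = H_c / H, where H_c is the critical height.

FS = 1.27

H_c = (4c/γ) · sinβ cosφ / [1 − cos(β − φ)]
    = (4·32.9/20.5) · sin58.2°·cos20.8° / [1 − cos37.4°]
    = 6.420 · 0.7945 / 0.2056 = 24.81 m
FS = H_c / H = 24.81 / 19.6 = 1.266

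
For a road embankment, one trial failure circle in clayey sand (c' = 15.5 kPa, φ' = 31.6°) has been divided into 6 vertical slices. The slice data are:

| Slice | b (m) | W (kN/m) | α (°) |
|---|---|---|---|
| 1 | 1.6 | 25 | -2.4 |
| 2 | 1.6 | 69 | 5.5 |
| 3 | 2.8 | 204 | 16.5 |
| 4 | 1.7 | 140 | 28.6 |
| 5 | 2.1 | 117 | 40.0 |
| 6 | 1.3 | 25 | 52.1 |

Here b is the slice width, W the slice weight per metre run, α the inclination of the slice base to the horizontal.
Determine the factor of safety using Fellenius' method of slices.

FS = 2.30

Ordinary method of slices: FS = Σ[c'·Δl_i + (W_i cosα_i)·tanφ'] / Σ W_i sinα_i, with Δl_i = b_i / cosα_i.
Slice 1: Δl = 1.6/cos(-2.4°) = 1.601 m; N'_1 = 25·cos(-2.4°) = 25.0; c'Δl = 24.82; W sinα = -1.0
Slice 2: Δl = 1.6/cos5.5° = 1.607 m; N'_2 = 69·cos5.5° = 68.7; c'Δl = 24.91; W sinα = 6.6
Slice 3: Δl = 2.8/cos16.5° = 2.920 m; N'_3 = 204·cos16.5° = 195.6; c'Δl = 45.26; W sinα = 57.9
Slice 4: Δl = 1.7/cos28.6° = 1.936 m; N'_4 = 140·cos28.6° = 122.9; c'Δl = 30.01; W sinα = 67.0
Slice 5: Δl = 2.1/cos40.0° = 2.741 m; N'_5 = 117·cos40.0° = 89.6; c'Δl = 42.49; W sinα = 75.2
Slice 6: Δl = 1.3/cos52.1° = 2.116 m; N'_6 = 25·cos52.1° = 15.4; c'Δl = 32.80; W sinα = 19.7
Σc'Δl = 200.3 kN/m; ΣN' = 517.2 kN/m; ΣW sinα = 225.5 kN/m
Resisting = 200.3 + 517.2·tan31.6° = 200.3 + 318.2 = 518.5 kN/m
FS = 518.5 / 225.5 = 2.300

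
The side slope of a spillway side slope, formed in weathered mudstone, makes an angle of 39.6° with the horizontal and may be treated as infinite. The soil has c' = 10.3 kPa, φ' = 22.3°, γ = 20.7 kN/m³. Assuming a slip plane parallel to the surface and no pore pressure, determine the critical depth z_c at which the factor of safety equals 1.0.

Setting FS = 1.00 in FS = [c' + γz cos²β tanφ'] / [γz sinβ cosβ] and solving for z:
z = c' / [γ cosβ (FS·sinβ − cosβ·tanφ')]
  = 10.3 / [20.7·cos39.6°·(1.00·sin39.6° − cos39.6°·tan22.3°)]
  = 10.3 / [20.7·0.7705·(1.00·0.6374 − 0.7705·0.4101)]
  = 10.3 / 5.1264 = 2.009 m

z_c = 2.01 m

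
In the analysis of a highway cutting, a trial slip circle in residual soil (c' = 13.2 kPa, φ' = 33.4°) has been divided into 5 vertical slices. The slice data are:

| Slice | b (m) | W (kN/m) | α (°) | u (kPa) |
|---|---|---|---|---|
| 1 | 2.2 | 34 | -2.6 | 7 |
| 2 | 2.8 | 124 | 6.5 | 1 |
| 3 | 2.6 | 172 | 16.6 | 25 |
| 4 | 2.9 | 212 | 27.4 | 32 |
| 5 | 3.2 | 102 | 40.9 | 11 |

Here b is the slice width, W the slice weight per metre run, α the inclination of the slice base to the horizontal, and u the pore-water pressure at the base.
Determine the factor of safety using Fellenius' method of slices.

FS = 1.91

Ordinary method of slices: FS = Σ[c'·Δl_i + (W_i cosα_i − u_i·Δl_i)·tanφ'] / Σ W_i sinα_i, with Δl_i = b_i / cosα_i.
Slice 1: Δl = 2.2/cos(-2.6°) = 2.202 m; N'_1 = 34·cos(-2.6°) − 7·2.202 = 18.5; c'Δl = 29.07; W sinα = -1.5
Slice 2: Δl = 2.8/cos6.5° = 2.818 m; N'_2 = 124·cos6.5° − 1·2.818 = 120.4; c'Δl = 37.20; W sinα = 14.0
Slice 3: Δl = 2.6/cos16.6° = 2.713 m; N'_3 = 172·cos16.6° − 25·2.713 = 97.0; c'Δl = 35.81; W sinα = 49.1
Slice 4: Δl = 2.9/cos27.4° = 3.266 m; N'_4 = 212·cos27.4° − 32·3.266 = 83.7; c'Δl = 43.12; W sinα = 97.6
Slice 5: Δl = 3.2/cos40.9° = 4.234 m; N'_5 = 102·cos40.9° − 11·4.234 = 30.5; c'Δl = 55.88; W sinα = 66.8
Σc'Δl = 201.1 kN/m; ΣN' = 350.2 kN/m; ΣW sinα = 226.0 kN/m
Resisting = 201.1 + 350.2·tan33.4° = 201.1 + 230.9 = 432.0 kN/m
FS = 432.0 / 226.0 = 1.912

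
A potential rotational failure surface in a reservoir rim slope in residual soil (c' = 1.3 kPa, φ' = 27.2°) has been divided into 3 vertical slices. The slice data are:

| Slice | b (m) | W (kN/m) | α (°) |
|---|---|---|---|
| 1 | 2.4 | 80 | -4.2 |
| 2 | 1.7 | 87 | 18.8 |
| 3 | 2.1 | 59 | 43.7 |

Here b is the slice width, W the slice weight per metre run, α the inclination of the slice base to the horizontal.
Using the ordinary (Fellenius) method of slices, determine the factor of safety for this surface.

Ordinary method of slices: FS = Σ[c'·Δl_i + (W_i cosα_i)·tanφ'] / Σ W_i sinα_i, with Δl_i = b_i / cosα_i.
Slice 1: Δl = 2.4/cos(-4.2°) = 2.406 m; N'_1 = 80·cos(-4.2°) = 79.8; c'Δl = 3.13; W sinα = -5.9
Slice 2: Δl = 1.7/cos18.8° = 1.796 m; N'_2 = 87·cos18.8° = 82.4; c'Δl = 2.33; W sinα = 28.0
Slice 3: Δl = 2.1/cos43.7° = 2.905 m; N'_3 = 59·cos43.7° = 42.7; c'Δl = 3.78; W sinα = 40.8
Σc'Δl = 9.2 kN/m; ΣN' = 204.8 kN/m; ΣW sinα = 62.9 kN/m
Resisting = 9.2 + 204.8·tan27.2° = 9.2 + 105.3 = 114.5 kN/m
FS = 114.5 / 62.9 = 1.819

FS = 1.82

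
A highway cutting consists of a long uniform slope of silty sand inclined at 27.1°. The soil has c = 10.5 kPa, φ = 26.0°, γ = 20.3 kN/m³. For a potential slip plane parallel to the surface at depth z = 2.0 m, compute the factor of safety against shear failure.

FS = 1.59

For an infinite slope with a slip plane parallel to the surface (no pore pressure): FS = [c + γz cos²β tanφ] / [γz sinβ cosβ].
γz = 20.3·2.0 = 40.60 kN/m²
Numerator = 10.5 + 40.60·cos²27.1°·tan26.0° = 10.5 + 40.60·0.7925·0.4877 = 26.193 kPa
Denominator = 40.60·sin27.1°·cos27.1° = 40.60·0.4555·0.8902 = 16.465 kPa
FS = 26.193 / 16.465 = 1.591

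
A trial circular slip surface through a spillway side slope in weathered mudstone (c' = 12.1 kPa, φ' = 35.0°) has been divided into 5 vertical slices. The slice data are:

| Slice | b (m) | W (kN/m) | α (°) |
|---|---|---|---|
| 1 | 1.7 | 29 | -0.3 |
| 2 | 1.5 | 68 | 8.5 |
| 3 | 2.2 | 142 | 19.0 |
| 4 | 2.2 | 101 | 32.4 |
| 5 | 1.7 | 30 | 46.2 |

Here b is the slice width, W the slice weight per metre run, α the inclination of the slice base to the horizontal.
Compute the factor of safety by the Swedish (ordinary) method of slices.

FS = 2.76

Ordinary method of slices: FS = Σ[c'·Δl_i + (W_i cosα_i)·tanφ'] / Σ W_i sinα_i, with Δl_i = b_i / cosα_i.
Slice 1: Δl = 1.7/cos(-0.3°) = 1.700 m; N'_1 = 29·cos(-0.3°) = 29.0; c'Δl = 20.57; W sinα = -0.2
Slice 2: Δl = 1.5/cos8.5° = 1.517 m; N'_2 = 68·cos8.5° = 67.3; c'Δl = 18.35; W sinα = 10.1
Slice 3: Δl = 2.2/cos19.0° = 2.327 m; N'_3 = 142·cos19.0° = 134.3; c'Δl = 28.15; W sinα = 46.2
Slice 4: Δl = 2.2/cos32.4° = 2.606 m; N'_4 = 101·cos32.4° = 85.3; c'Δl = 31.53; W sinα = 54.1
Slice 5: Δl = 1.7/cos46.2° = 2.456 m; N'_5 = 30·cos46.2° = 20.8; c'Δl = 29.72; W sinα = 21.7
Σc'Δl = 128.3 kN/m; ΣN' = 336.6 kN/m; ΣW sinα = 131.9 kN/m
Resisting = 128.3 + 336.6·tan35.0° = 128.3 + 235.7 = 364.0 kN/m
FS = 364.0 / 131.9 = 2.760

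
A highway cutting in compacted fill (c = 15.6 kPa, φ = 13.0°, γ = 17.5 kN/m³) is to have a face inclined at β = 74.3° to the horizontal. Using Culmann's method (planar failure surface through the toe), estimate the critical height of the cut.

H_c = 6.43 m

Culmann's analysis gives the critical failure plane at α_cr = (β + φ)/2 = (74.3 + 13.0)/2 = 43.6°, and the critical height
H_c = (4c/γ) · sinβ cosφ / [1 − cos(β − φ)]
    = (4·15.6/17.5) · sin74.3°·cos13.0° / [1 − cos(61.3°)]
    = 3.566 · 0.9627·0.9744 / [1 − 0.4802]
    = 3.566 · 0.9380 / 0.5198
    = 6.43 m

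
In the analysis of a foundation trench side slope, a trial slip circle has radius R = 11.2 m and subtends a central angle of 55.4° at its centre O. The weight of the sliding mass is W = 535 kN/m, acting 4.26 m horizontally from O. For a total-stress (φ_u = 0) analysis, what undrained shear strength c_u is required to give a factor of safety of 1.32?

FS = c_u·L_a·R / (W·d), so c_u = FS·W·d / (L_a·R).
Arc length L_a = R·θ = 11.2·(55.4°·π/180) = 11.2·0.9669 = 10.83 m
c_u = 1.32·535·4.26 / (10.83·11.2) = 3008.4 / 121.29 = 24.80 kPa

c_u = 24.8 kPa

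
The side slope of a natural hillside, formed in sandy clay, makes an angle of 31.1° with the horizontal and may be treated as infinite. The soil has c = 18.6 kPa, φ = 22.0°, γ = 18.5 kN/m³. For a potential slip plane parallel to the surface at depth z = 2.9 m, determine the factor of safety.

For an infinite slope with a slip plane parallel to the surface (no pore pressure): FS = [c + γz cos²β tanφ] / [γz sinβ cosβ].
γz = 18.5·2.9 = 53.65 kN/m²
Numerator = 18.6 + 53.65·cos²31.1°·tan22.0° = 18.6 + 53.65·0.7332·0.4040 = 34.493 kPa
Denominator = 53.65·sin31.1°·cos31.1° = 53.65·0.5165·0.8563 = 23.729 kPa
FS = 34.493 / 23.729 = 1.454

FS = 1.45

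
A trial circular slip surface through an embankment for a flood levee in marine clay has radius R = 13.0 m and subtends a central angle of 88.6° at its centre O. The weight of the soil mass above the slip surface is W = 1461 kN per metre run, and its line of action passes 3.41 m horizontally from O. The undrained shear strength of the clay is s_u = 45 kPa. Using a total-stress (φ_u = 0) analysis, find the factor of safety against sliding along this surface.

Taking moments about the centre O, the resisting moment is provided by the undrained shear strength acting along the arc:
Arc length L_a = R·θ = 13.0·(88.6°·π/180) = 13.0·1.5464 = 20.10 m
M_R = s_u·L_a·R = 45·20.10·13.0 = 11760.1 kN·m/m
M_D = W·d = 1461·3.41 = 4982.0 kN·m/m
FS = M_R / M_D = 11760.1 / 4982.0 = 2.361

FS = 2.36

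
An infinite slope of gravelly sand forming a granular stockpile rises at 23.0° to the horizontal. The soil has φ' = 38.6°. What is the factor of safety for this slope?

For a dry cohesionless infinite slope the factor of safety is FS = tanφ' / tanβ.
FS = tan38.6° / tan23.0° = 0.7983 / 0.4245 = 1.881

FS = 1.88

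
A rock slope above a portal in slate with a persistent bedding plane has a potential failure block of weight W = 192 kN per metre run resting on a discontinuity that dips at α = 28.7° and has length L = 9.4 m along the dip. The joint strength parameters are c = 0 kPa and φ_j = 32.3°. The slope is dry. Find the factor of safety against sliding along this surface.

FS = 1.15

Resolving the block weight along and normal to the plane and applying the Mohr–Coulomb strength on the joint:
N' = W cosα = 192·cos28.7° = 168.4 kN/m
Driving force T = W sinα = 192·sin28.7° = 92.2 kN/m
Resisting force R = c·L + N'·tanφ_j = 0·9.4 + 168.4·tan32.3° = 0.0 + 106.5 = 106.5 kN/m
FS = R / T = 106.5 / 92.2 = 1.155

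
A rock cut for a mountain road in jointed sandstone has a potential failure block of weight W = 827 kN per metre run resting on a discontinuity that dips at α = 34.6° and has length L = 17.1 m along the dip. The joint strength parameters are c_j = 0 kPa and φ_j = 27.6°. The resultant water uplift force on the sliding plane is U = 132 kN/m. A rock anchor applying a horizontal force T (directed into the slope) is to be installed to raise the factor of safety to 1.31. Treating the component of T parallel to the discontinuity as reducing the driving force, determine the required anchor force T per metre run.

Resolving forces along and normal to the sliding plane, with the horizontal anchor force T adding T·sinα to the effective normal force and T·cosα acting up the plane against the driving force:
FS = [c_jL + (W cosα − U + T sinα) tanφ_j] / [W sinα − T cosα]
Without the anchor: N' = 548.7 kN/m, driving T_d = 469.6 kN/m, resisting R = 0·17.1 + 548.7·tan27.6° = 286.9 kN/m, FS = 0.61.
Setting FS = 1.31 and solving for T:
1.31·(469.6 − T cos34.6°) = 286.9 + T sin34.6°·tan27.6°
T·(sin34.6°·tan27.6° + 1.31·cos34.6°) = 1.31·469.6 − 286.9
T·(0.5678·0.5228 + 1.31·0.8231) = 615.2 − 286.9 = 328.3
T·1.3752 = 328.3
T = 238.7 kN/m

T = 239 kN/m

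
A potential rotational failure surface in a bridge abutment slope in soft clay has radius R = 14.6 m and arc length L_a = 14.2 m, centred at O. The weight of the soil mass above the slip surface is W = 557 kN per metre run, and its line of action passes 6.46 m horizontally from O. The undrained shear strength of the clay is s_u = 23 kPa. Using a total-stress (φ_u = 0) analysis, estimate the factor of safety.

Taking moments about the centre O, the resisting moment is provided by the undrained shear strength acting along the arc:
M_R = s_u·L_a·R = 23·14.20·14.6 = 4768.4 kN·m/m
M_D = W·d = 557·6.46 = 3598.2 kN·m/m
FS = M_R / M_D = 4768.4 / 3598.2 = 1.325

FS = 1.33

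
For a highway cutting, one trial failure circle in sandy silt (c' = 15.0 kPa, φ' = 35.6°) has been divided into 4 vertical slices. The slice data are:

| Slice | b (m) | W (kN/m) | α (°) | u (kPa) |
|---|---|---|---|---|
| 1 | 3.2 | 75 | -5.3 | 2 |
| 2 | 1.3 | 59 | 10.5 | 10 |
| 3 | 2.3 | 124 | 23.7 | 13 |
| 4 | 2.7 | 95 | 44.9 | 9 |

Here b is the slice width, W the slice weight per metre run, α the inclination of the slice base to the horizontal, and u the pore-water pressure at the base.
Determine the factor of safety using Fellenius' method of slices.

FS = 2.69

Ordinary method of slices: FS = Σ[c'·Δl_i + (W_i cosα_i − u_i·Δl_i)·tanφ'] / Σ W_i sinα_i, with Δl_i = b_i / cosα_i.
Slice 1: Δl = 3.2/cos(-5.3°) = 3.214 m; N'_1 = 75·cos(-5.3°) − 2·3.214 = 68.3; c'Δl = 48.21; W sinα = -6.9
Slice 2: Δl = 1.3/cos10.5° = 1.322 m; N'_2 = 59·cos10.5° − 10·1.322 = 44.8; c'Δl = 19.83; W sinα = 10.8
Slice 3: Δl = 2.3/cos23.7° = 2.512 m; N'_3 = 124·cos23.7° − 13·2.512 = 80.9; c'Δl = 37.68; W sinα = 49.8
Slice 4: Δl = 2.7/cos44.9° = 3.812 m; N'_4 = 95·cos44.9° − 9·3.812 = 33.0; c'Δl = 57.18; W sinα = 67.1
Σc'Δl = 162.9 kN/m; ΣN' = 226.9 kN/m; ΣW sinα = 120.7 kN/m
Resisting = 162.9 + 226.9·tan35.6° = 162.9 + 162.5 = 325.3 kN/m
FS = 325.3 / 120.7 = 2.695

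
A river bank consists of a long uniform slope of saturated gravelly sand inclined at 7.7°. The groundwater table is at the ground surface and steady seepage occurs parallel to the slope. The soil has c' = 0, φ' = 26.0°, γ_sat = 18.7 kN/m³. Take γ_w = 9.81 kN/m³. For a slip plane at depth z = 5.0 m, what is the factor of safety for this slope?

FS = 1.71

With seepage parallel to the slope and the water table at the surface, the effective normal stress on the slip plane uses the buoyant unit weight γ' = γ_sat − γ_w while the driving shear stress uses γ_sat:
FS = [c' + γ' z cos²β tanφ'] / [γ_sat z sinβ cosβ]
(For c' = 0 this reduces to FS = (γ'/γ_sat)·tanφ'/tanβ.)
γ' = 18.7 − 9.81 = 8.89 kN/m³
Numerator = 0.0 + 8.89·5.0·cos²7.7°·tan26.0° = 0.0 + 8.89·5.0·0.9820·0.4877 = 21.291 kPa
Denominator = 18.7·5.0·sin7.7°·cos7.7° = 18.7·5.0·0.1340·0.9910 = 12.415 kPa
FS = 21.291 / 12.415 = 1.715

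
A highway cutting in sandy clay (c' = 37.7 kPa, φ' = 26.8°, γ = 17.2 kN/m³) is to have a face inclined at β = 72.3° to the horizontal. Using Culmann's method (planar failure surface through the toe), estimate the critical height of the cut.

H_c = 24.93 m

Culmann's analysis gives the critical failure plane at α_cr = (β + φ')/2 = (72.3 + 26.8)/2 = 49.5°, and the critical height
H_c = (4c'/γ) · sinβ cosφ' / [1 − cos(β − φ')]
    = (4·37.7/17.2) · sin72.3°·cos26.8° / [1 − cos(45.5°)]
    = 8.767 · 0.9527·0.8926 / [1 − 0.7009]
    = 8.767 · 0.8503 / 0.2991
    = 24.93 m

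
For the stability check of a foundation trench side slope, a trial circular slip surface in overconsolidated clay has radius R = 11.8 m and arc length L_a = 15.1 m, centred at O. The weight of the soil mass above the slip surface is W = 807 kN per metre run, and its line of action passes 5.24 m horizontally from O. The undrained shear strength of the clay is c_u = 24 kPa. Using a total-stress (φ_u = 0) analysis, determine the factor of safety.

FS = 1.01

Taking moments about the centre O, the resisting moment is provided by the undrained shear strength acting along the arc:
M_R = c_u·L_a·R = 24·15.10·11.8 = 4276.3 kN·m/m
M_D = W·d = 807·5.24 = 4228.7 kN·m/m
FS = M_R / M_D = 4276.3 / 4228.7 = 1.011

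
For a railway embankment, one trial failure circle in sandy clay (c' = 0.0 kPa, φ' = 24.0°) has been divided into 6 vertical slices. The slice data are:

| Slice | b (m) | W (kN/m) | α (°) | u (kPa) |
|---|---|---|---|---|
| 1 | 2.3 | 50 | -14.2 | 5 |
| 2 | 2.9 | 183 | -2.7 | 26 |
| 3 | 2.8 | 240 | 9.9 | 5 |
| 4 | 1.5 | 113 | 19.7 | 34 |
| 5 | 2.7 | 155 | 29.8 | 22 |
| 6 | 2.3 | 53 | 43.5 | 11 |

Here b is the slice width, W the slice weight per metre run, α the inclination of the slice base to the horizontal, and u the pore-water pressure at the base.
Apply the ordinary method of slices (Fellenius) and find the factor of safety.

Ordinary method of slices: FS = Σ[c'·Δl_i + (W_i cosα_i − u_i·Δl_i)·tanφ'] / Σ W_i sinα_i, with Δl_i = b_i / cosα_i.
Slice 1: Δl = 2.3/cos(-14.2°) = 2.372 m; N'_1 = 50·cos(-14.2°) − 5·2.372 = 36.6; c'Δl = 0.00; W sinα = -12.3
Slice 2: Δl = 2.9/cos(-2.7°) = 2.903 m; N'_2 = 183·cos(-2.7°) − 26·2.903 = 107.3; c'Δl = 0.00; W sinα = -8.6
Slice 3: Δl = 2.8/cos9.9° = 2.842 m; N'_3 = 240·cos9.9° − 5·2.842 = 222.2; c'Δl = 0.00; W sinα = 41.3
Slice 4: Δl = 1.5/cos19.7° = 1.593 m; N'_4 = 113·cos19.7° − 34·1.593 = 52.2; c'Δl = 0.00; W sinα = 38.1
Slice 5: Δl = 2.7/cos29.8° = 3.111 m; N'_5 = 155·cos29.8° − 22·3.111 = 66.1; c'Δl = 0.00; W sinα = 77.0
Slice 6: Δl = 2.3/cos43.5° = 3.171 m; N'_6 = 53·cos43.5° − 11·3.171 = 3.6; c'Δl = 0.00; W sinα = 36.5
Σc'Δl = 0.0 kN/m; ΣN' = 488.0 kN/m; ΣW sinα = 172.0 kN/m
Resisting = 0.0 + 488.0·tan24.0° = 0.0 + 217.3 = 217.3 kN/m
FS = 217.3 / 172.0 = 1.263

FS = 1.26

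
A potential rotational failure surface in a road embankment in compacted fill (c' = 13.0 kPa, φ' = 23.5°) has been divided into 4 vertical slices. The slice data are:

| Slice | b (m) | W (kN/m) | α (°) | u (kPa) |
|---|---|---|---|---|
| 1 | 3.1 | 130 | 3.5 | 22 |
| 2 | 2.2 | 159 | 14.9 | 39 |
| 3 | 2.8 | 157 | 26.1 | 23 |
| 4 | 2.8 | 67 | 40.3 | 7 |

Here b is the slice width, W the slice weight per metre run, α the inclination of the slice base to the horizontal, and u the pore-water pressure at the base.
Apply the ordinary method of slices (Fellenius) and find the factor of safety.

Ordinary method of slices: FS = Σ[c'·Δl_i + (W_i cosα_i − u_i·Δl_i)·tanφ'] / Σ W_i sinα_i, with Δl_i = b_i / cosα_i.
Slice 1: Δl = 3.1/cos3.5° = 3.106 m; N'_1 = 130·cos3.5° − 22·3.106 = 61.4; c'Δl = 40.38; W sinα = 7.9
Slice 2: Δl = 2.2/cos14.9° = 2.277 m; N'_2 = 159·cos14.9° − 39·2.277 = 64.9; c'Δl = 29.60; W sinα = 40.9
Slice 3: Δl = 2.8/cos26.1° = 3.118 m; N'_3 = 157·cos26.1° − 23·3.118 = 69.3; c'Δl = 40.53; W sinα = 69.1
Slice 4: Δl = 2.8/cos40.3° = 3.671 m; N'_4 = 67·cos40.3° − 7·3.671 = 25.4; c'Δl = 47.73; W sinα = 43.3
Σc'Δl = 158.2 kN/m; ΣN' = 221.0 kN/m; ΣW sinα = 161.2 kN/m
Resisting = 158.2 + 221.0·tan23.5° = 158.2 + 96.1 = 254.3 kN/m
FS = 254.3 / 161.2 = 1.577

FS = 1.58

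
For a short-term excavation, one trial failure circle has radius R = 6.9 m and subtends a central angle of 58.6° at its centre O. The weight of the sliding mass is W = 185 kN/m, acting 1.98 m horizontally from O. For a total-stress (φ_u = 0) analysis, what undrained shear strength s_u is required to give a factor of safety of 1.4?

s_u = 10.5 kPa

FS = s_u·L_a·R / (W·d), so s_u = FS·W·d / (L_a·R).
Arc length L_a = R·θ = 6.9·(58.6°·π/180) = 6.9·1.0228 = 7.06 m
s_u = 1.4·185·1.98 / (7.06·6.9) = 512.8 / 48.69 = 10.53 kPa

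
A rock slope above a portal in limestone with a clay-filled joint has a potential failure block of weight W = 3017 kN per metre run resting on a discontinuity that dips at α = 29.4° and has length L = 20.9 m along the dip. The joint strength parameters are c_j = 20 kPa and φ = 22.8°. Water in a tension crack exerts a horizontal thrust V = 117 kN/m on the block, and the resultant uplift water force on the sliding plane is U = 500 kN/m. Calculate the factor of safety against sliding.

FS = 0.81

Resolving the block weight along and normal to the plane and applying the Mohr–Coulomb strength on the joint:
N' = W cosα − U − V sinα = 3017·cos29.4° − 500 − 117·sin29.4° = 2071.0 kN/m
Driving force T = W sinα + V cosα = 3017·sin29.4° + 117·cos29.4° = 1583.0 kN/m
Resisting force R = c_j·L + N'·tanφ = 20·20.9 + 2071.0·tan22.8° = 418.0 + 870.6 = 1288.6 kN/m
FS = R / T = 1288.6 / 1583.0 = 0.814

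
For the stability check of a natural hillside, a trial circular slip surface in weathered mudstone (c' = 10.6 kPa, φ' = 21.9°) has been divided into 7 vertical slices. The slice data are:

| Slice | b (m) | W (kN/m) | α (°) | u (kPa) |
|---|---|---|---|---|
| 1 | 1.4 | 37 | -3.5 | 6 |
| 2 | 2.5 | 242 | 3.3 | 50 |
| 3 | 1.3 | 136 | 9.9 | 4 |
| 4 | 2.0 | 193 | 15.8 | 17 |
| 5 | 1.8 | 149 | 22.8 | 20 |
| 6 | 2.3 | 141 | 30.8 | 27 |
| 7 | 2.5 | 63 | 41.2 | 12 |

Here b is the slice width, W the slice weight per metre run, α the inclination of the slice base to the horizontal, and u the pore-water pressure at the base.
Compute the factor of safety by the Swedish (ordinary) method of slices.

Ordinary method of slices: FS = Σ[c'·Δl_i + (W_i cosα_i − u_i·Δl_i)·tanφ'] / Σ W_i sinα_i, with Δl_i = b_i / cosα_i.
Slice 1: Δl = 1.4/cos(-3.5°) = 1.403 m; N'_1 = 37·cos(-3.5°) − 6·1.403 = 28.5; c'Δl = 14.87; W sinα = -2.3
Slice 2: Δl = 2.5/cos3.3° = 2.504 m; N'_2 = 242·cos3.3° − 50·2.504 = 116.4; c'Δl = 26.54; W sinα = 13.9
Slice 3: Δl = 1.3/cos9.9° = 1.320 m; N'_3 = 136·cos9.9° − 4·1.320 = 128.7; c'Δl = 13.99; W sinα = 23.4
Slice 4: Δl = 2.0/cos15.8° = 2.079 m; N'_4 = 193·cos15.8° − 17·2.079 = 150.4; c'Δl = 22.03; W sinα = 52.6
Slice 5: Δl = 1.8/cos22.8° = 1.953 m; N'_5 = 149·cos22.8° − 20·1.953 = 98.3; c'Δl = 20.70; W sinα = 57.7
Slice 6: Δl = 2.3/cos30.8° = 2.678 m; N'_6 = 141·cos30.8° − 27·2.678 = 48.8; c'Δl = 28.38; W sinα = 72.2
Slice 7: Δl = 2.5/cos41.2° = 3.323 m; N'_7 = 63·cos41.2° − 12·3.323 = 7.5; c'Δl = 35.22; W sinα = 41.5
Σc'Δl = 161.7 kN/m; ΣN' = 578.6 kN/m; ΣW sinα = 259.0 kN/m
Resisting = 161.7 + 578.6·tan21.9° = 161.7 + 232.6 = 394.3 kN/m
FS = 394.3 / 259.0 = 1.522

FS = 1.52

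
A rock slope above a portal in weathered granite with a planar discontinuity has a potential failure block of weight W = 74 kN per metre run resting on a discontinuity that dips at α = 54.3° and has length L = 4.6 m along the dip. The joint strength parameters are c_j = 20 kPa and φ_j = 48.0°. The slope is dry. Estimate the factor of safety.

FS = 2.33

Resolving the block weight along and normal to the plane and applying the Mohr–Coulomb strength on the joint:
N' = W cosα = 74·cos54.3° = 43.2 kN/m
Driving force T = W sinα = 74·sin54.3° = 60.1 kN/m
Resisting force R = c_j·L + N'·tanφ_j = 20·4.6 + 43.2·tan48.0° = 92.0 + 48.0 = 140.0 kN/m
FS = R / T = 140.0 / 60.1 = 2.329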